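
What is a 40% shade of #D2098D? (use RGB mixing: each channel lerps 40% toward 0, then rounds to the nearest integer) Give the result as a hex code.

#7E0555

#D2098D is rgb(210, 9, 141).
A 40% shade moves each channel 40% toward 0:
  R: 210 + 0.4×(0−210) = 210 − 84 = 126 → 126
  G: 9 − 3.6 = 5.4 → 5
  B: 141 + 0.4×(0−141) = 141 − 56.4 = 84.6 → 85
rgb(126, 5, 85) = #7E0555.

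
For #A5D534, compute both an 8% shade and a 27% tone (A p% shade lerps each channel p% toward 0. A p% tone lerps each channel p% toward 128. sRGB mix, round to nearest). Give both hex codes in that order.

#98C430, #9BBE49

#A5D534 is rgb(165, 213, 52).
8% shade:
  R: 165 − 13.2 = 151.8 → 152
  G: 213 + 0.08×(0−213) = 213 − 17.04 = 195.96 → 196
  B: 52 + 0.08×(0−52) = 52 − 4.16 = 47.84 → 48
  → #98C430
27% tone:
  R: 165 − 9.99 = 155.01 → 155
  G: 213 + 0.27×(128−213) = 213 − 22.95 = 190.05 → 190
  B: 52 + 0.27×(128−52) = 52 + 20.52 = 72.52 → 73
  → #9BBE49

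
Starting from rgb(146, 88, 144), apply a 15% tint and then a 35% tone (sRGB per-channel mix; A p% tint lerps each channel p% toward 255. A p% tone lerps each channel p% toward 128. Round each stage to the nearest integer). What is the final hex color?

#967695

Lerp each channel 15% toward 255:
  R: 146 + 16.35 = 162.35 → 162
  G: 88 + 25.05 = 113.05 → 113
  B: 144 + 0.15×(255−144) = 144 + 16.65 = 160.65 → 161
After the tint: rgb(162, 113, 161) = #A271A1.
Lerp each channel 35% toward 128:
  R: 162 + 0.35×(128−162) = 162 − 11.9 = 150.1 → 150
  G: 113 + 0.35×(128−113) = 113 + 5.25 = 118.25 → 118
  B: 161 + 0.35×(128−161) = 161 − 11.55 = 149.45 → 149
rgb(150, 118, 149) = #967695.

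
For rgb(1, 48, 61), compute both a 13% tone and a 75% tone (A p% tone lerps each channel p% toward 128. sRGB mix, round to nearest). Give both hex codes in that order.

13% tone:
  R: 1 + 0.13×(128−1) = 1 + 16.51 = 17.51 → 18
  G: 48 + 0.13×(128−48) = 48 + 10.4 = 58.4 → 58
  B: 61 + 8.71 = 69.71 → 70
  → #123A46
75% tone:
  R: 1 + 0.75×(128−1) = 1 + 95.25 = 96.25 → 96
  G: 48 + 60 = 108 → 108
  B: 61 + 50.25 = 111.25 → 111
  → #606C6F

#123A46, #606C6F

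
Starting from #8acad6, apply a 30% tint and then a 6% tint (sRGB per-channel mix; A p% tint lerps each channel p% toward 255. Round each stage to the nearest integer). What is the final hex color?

#b2dce4

#8acad6 is rgb(138, 202, 214).
Lerp each channel 30% toward 255:
  R: 138 + 0.3×(255−138) = 138 + 35.1 = 173.1 → 173
  G: 202 + 0.3×(255−202) = 202 + 15.9 = 217.9 → 218
  B: 214 + 12.3 = 226.3 → 226
After the tint: rgb(173, 218, 226) = #addae2.
Lerp each channel 6% toward 255:
  R: 173 + 4.92 = 177.92 → 178
  G: 218 + 0.06×(255−218) = 218 + 2.22 = 220.22 → 220
  B: 226 + 0.06×(255−226) = 226 + 1.74 = 227.74 → 228
rgb(178, 220, 228) = #b2dce4.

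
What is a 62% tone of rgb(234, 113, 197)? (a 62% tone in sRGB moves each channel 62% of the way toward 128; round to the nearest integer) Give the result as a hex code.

Lerp each channel 62% toward 128:
  R: 234 − 65.72 = 168.28 → 168
  G: 113 + 0.62×(128−113) = 113 + 9.3 = 122.3 → 122
  B: 197 + 0.62×(128−197) = 197 − 42.78 = 154.22 → 154
rgb(168, 122, 154) = #A87A9A.

#A87A9A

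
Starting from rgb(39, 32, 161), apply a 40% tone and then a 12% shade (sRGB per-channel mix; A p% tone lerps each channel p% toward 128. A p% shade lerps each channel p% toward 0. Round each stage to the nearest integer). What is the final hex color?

#423e82

Per channel, c → c + 0.4(128 − c):
  R: 39 + 0.4×(128−39) = 39 + 35.6 = 74.6 → 75
  G: 32 + 38.4 = 70.4 → 70
  B: 161 − 13.2 = 147.8 → 148
After the tone: rgb(75, 70, 148) = #4b4694.
A 12% shade moves each channel 12% toward 0:
  R: 75 − 9 = 66 → 66
  G: 70 + 0.12×(0−70) = 70 − 8.4 = 61.6 → 62
  B: 148 − 17.76 = 130.24 → 130
rgb(66, 62, 130) = #423e82.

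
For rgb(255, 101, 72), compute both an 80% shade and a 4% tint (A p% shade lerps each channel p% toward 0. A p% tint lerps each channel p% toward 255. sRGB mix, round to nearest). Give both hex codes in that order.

#33140E, #FF6B4F

80% shade:
  R: 255 + 0.8×(0−255) = 255 − 204 = 51 → 51
  G: 101 + 0.8×(0−101) = 101 − 80.8 = 20.2 → 20
  B: 72 − 57.6 = 14.4 → 14
  → #33140E
4% tint:
  R: 255 + 0.04×(255−255) = 255 + 0 = 255 → 255
  G: 101 + 0.04×(255−101) = 101 + 6.16 = 107.16 → 107
  B: 72 + 7.32 = 79.32 → 79
  → #FF6B4F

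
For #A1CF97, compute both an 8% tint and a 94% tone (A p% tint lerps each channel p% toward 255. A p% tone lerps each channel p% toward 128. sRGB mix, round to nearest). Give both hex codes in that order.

#A1CF97 is rgb(161, 207, 151).
8% tint:
  R: 161 + 7.52 = 168.52 → 169
  G: 207 + 0.08×(255−207) = 207 + 3.84 = 210.84 → 211
  B: 151 + 8.32 = 159.32 → 159
  → #A9D39F
94% tone:
  R: 161 − 31.02 = 129.98 → 130
  G: 207 + 0.94×(128−207) = 207 − 74.26 = 132.74 → 133
  B: 151 + 0.94×(128−151) = 151 − 21.62 = 129.38 → 129
  → #828581

#A9D39F, #828581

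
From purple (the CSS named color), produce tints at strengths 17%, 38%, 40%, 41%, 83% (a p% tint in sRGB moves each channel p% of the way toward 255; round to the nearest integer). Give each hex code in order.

CSS purple is rgb(128, 0, 128).
17%: (128 + 21.59 = 149.59→150, 0 + 43.35 = 43.35→43, 128 + 21.59 = 149.59→150) → #962b96
38%: (128 + 48.26 = 176.26→176, 0 + 96.9 = 96.9→97, 128 + 48.26 = 176.26→176) → #b061b0
40%: (128 + 50.8 = 178.8→179, 0 + 102 = 102→102, 128 + 50.8 = 178.8→179) → #b366b3
41%: (128 + 52.07 = 180.07→180, 0 + 104.55 = 104.55→105, 128 + 52.07 = 180.07→180) → #b469b4
83%: (128 + 105.41 = 233.41→233, 0 + 211.65 = 211.65→212, 128 + 105.41 = 233.41→233) → #e9d4e9

#962b96, #b061b0, #b366b3, #b469b4, #e9d4e9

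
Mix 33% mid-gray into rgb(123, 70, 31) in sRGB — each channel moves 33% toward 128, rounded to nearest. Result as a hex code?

Per channel, c → c + 0.33(128 − c):
  R: 123 + 0.33×(128−123) = 123 + 1.65 = 124.65 → 125
  G: 70 + 0.33×(128−70) = 70 + 19.14 = 89.14 → 89
  B: 31 + 0.33×(128−31) = 31 + 32.01 = 63.01 → 63
rgb(125, 89, 63) = #7D593F.

#7D593F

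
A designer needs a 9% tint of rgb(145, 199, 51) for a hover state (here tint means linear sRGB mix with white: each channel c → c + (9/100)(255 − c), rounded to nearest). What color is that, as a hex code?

#9BCC45

A 9% tint moves each channel 9% toward 255:
  R: 145 + 0.09×(255−145) = 145 + 9.9 = 154.9 → 155
  G: 199 + 0.09×(255−199) = 199 + 5.04 = 204.04 → 204
  B: 51 + 18.36 = 69.36 → 69
rgb(155, 204, 69) = #9BCC45.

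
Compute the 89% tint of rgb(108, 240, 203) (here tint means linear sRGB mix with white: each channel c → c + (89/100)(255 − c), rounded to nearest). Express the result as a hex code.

#effdf9

Lerp each channel 89% toward 255:
  R: 108 + 130.83 = 238.83 → 239
  G: 240 + 13.35 = 253.35 → 253
  B: 203 + 0.89×(255−203) = 203 + 46.28 = 249.28 → 249
rgb(239, 253, 249) = #effdf9.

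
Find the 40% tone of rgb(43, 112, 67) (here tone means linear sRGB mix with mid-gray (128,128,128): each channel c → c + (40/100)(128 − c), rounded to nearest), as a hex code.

Lerp each channel 40% toward 128:
  R: 43 + 0.4×(128−43) = 43 + 34 = 77 → 77
  G: 112 + 6.4 = 118.4 → 118
  B: 67 + 0.4×(128−67) = 67 + 24.4 = 91.4 → 91
rgb(77, 118, 91) = #4d765b.

#4d765b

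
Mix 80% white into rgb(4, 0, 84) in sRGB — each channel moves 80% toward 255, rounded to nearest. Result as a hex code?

Per channel, c → c + 0.8(255 − c):
  R: 4 + 0.8×(255−4) = 4 + 200.8 = 204.8 → 205
  G: 0 + 204 = 204 → 204
  B: 84 + 136.8 = 220.8 → 221
rgb(205, 204, 221) = #CDCCDD.

#CDCCDD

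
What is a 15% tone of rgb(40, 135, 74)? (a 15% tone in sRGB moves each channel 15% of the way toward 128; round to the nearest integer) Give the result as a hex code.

Lerp each channel 15% toward 128:
  R: 40 + 13.2 = 53.2 → 53
  G: 135 + 0.15×(128−135) = 135 − 1.05 = 133.95 → 134
  B: 74 + 8.1 = 82.1 → 82
rgb(53, 134, 82) = #358652.

#358652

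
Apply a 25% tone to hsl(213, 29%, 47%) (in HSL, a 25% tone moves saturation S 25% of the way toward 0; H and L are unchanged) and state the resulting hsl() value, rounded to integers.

S moves 25% from 29 toward 0: 29 − 7.25 = 21.75 → 22.
H and L are unchanged.

hsl(213, 22%, 47%)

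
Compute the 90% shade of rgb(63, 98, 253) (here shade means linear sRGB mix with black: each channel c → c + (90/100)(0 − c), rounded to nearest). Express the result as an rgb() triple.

A 90% shade moves each channel 90% toward 0:
  R: 63 + 0.9×(0−63) = 63 − 56.7 = 6.3 → 6
  G: 98 + 0.9×(0−98) = 98 − 88.2 = 9.8 → 10
  B: 253 − 227.7 = 25.3 → 25

rgb(6, 10, 25)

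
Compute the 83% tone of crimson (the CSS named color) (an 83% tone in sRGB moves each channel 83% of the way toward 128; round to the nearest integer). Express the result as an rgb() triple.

CSS crimson is rgb(220, 20, 60).
An 83% tone moves each channel 83% toward 128:
  R: 220 + 0.83×(128−220) = 220 − 76.36 = 143.64 → 144
  G: 20 + 0.83×(128−20) = 20 + 89.64 = 109.64 → 110
  B: 60 + 0.83×(128−60) = 60 + 56.44 = 116.44 → 116

rgb(144, 110, 116)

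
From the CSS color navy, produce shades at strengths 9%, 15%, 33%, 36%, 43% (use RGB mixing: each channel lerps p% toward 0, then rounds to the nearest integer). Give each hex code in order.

CSS navy is rgb(0, 0, 128).
9%: (0→0, 0→0, 128 − 11.52 = 116.48→116) → #000074
15%: (0→0, 0→0, 128 − 19.2 = 108.8→109) → #00006D
33%: (0→0, 0→0, 128 − 42.24 = 85.76→86) → #000056
36%: (0→0, 0→0, 128 − 46.08 = 81.92→82) → #000052
43%: (0→0, 0→0, 128 − 55.04 = 72.96→73) → #000049

#000074, #00006D, #000056, #000052, #000049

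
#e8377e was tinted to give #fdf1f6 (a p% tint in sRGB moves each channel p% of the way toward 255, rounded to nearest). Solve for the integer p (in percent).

#e8377e is rgb(232, 55, 126); #fdf1f6 is rgb(253, 241, 246).
On the G channel (widest range): 241 ≈ 55 + (p/100)(255 − 55), so p ≈ 100×(241 − 55)/(255 − 55) = 18600/200 = 93.00.
p = 93 reproduces all three channels after rounding.

93%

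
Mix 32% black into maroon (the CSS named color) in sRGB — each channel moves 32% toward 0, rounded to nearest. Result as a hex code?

#570000

CSS maroon is rgb(128, 0, 0).
Per channel, c → c + 0.32(0 − c):
  R: 128 + 0.32×(0−128) = 128 − 40.96 = 87.04 → 87
  G: 0 + 0.32×(0−0) = 0 + 0 = 0 → 0
  B: 0 + 0 = 0 → 0
rgb(87, 0, 0) = #570000.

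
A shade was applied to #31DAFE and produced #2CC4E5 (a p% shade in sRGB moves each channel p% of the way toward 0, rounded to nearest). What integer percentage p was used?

10%

#31DAFE is rgb(49, 218, 254); #2CC4E5 is rgb(44, 196, 229).
On the B channel (widest range): 229 ≈ 254 + (p/100)(0 − 254), so p ≈ 100×(229 − 254)/(0 − 254) = -2500/-254 = 9.84.
p = 10 reproduces all three channels after rounding.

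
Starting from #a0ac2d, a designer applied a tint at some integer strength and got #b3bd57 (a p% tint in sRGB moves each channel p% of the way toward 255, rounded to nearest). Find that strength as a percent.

#a0ac2d is rgb(160, 172, 45); #b3bd57 is rgb(179, 189, 87).
On the B channel (widest range): 87 ≈ 45 + (p/100)(255 − 45), so p ≈ 100×(87 − 45)/(255 − 45) = 4200/210 = 20.00.
p = 20 reproduces all three channels after rounding.

20%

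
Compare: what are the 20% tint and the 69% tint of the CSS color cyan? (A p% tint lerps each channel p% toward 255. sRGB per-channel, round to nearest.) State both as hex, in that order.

#33ffff, #b0ffff

CSS cyan is rgb(0, 255, 255).
20% tint:
  R: 0 + 51 = 51 → 51
  G: 255 + 0.2×(255−255) = 255 + 0 = 255 → 255
  B: 255 + 0 = 255 → 255
  → #33ffff
69% tint:
  R: 0 + 175.95 = 175.95 → 176
  G: 255 + 0.69×(255−255) = 255 + 0 = 255 → 255
  B: 255 + 0.69×(255−255) = 255 + 0 = 255 → 255
  → #b0ffff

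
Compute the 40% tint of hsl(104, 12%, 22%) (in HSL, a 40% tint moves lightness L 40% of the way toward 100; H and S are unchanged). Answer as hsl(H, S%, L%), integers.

L moves 40% from 22 toward 100: 22 + 31.2 = 53.2 → 53.
H and S are unchanged.

hsl(104, 12%, 53%)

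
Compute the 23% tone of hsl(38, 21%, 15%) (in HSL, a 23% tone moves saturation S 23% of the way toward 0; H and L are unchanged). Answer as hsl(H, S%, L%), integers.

S moves 23% from 21 toward 0: 21 − 4.83 = 16.17 → 16.
H and L are unchanged.

hsl(38, 16%, 15%)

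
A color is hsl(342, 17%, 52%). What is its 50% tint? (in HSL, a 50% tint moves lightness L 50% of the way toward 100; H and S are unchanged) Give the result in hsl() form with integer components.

hsl(342, 17%, 76%)

L moves 50% from 52 toward 100: 52 + 24 = 76 → 76.
H and S are unchanged.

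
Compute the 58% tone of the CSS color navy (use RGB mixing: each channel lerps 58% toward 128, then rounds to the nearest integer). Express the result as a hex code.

#4A4A80

CSS navy is rgb(0, 0, 128).
Per channel, c → c + 0.58(128 − c):
  R: 0 + 0.58×(128−0) = 0 + 74.24 = 74.24 → 74
  G: 0 + 0.58×(128−0) = 0 + 74.24 = 74.24 → 74
  B: 128 + 0.58×(128−128) = 128 + 0 = 128 → 128
rgb(74, 74, 128) = #4A4A80.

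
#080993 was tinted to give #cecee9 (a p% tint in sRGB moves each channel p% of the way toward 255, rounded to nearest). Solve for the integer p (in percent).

#080993 is rgb(8, 9, 147); #cecee9 is rgb(206, 206, 233).
On the R channel (widest range): 206 ≈ 8 + (p/100)(255 − 8), so p ≈ 100×(206 − 8)/(255 − 8) = 19800/247 = 80.16.
p = 80 reproduces all three channels after rounding.

80%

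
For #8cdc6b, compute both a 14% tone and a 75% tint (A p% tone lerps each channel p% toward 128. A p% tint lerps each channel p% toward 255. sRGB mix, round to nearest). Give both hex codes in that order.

#8acf6e, #e2f6da

#8cdc6b is rgb(140, 220, 107).
14% tone:
  R: 140 − 1.68 = 138.32 → 138
  G: 220 + 0.14×(128−220) = 220 − 12.88 = 207.12 → 207
  B: 107 + 0.14×(128−107) = 107 + 2.94 = 109.94 → 110
  → #8acf6e
75% tint:
  R: 140 + 0.75×(255−140) = 140 + 86.25 = 226.25 → 226
  G: 220 + 26.25 = 246.25 → 246
  B: 107 + 111 = 218 → 218
  → #e2f6da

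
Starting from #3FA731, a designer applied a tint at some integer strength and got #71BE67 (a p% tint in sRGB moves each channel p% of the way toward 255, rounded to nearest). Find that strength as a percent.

26%

#3FA731 is rgb(63, 167, 49); #71BE67 is rgb(113, 190, 103).
On the B channel (widest range): 103 ≈ 49 + (p/100)(255 − 49), so p ≈ 100×(103 − 49)/(255 − 49) = 5400/206 = 26.21.
p = 26 reproduces all three channels after rounding.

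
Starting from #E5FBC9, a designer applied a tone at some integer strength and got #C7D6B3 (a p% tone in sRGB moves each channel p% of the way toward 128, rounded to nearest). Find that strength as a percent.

30%

#E5FBC9 is rgb(229, 251, 201); #C7D6B3 is rgb(199, 214, 179).
On the G channel (widest range): 214 ≈ 251 + (p/100)(128 − 251), so p ≈ 100×(214 − 251)/(128 − 251) = -3700/-123 = 30.08.
p = 30 reproduces all three channels after rounding.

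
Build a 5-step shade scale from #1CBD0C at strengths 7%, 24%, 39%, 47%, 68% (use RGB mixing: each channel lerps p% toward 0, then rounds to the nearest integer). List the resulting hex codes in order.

#1CBD0C is rgb(28, 189, 12).
7%: (28 − 1.96 = 26.04→26, 189 − 13.23 = 175.77→176, 12 − 0.84 = 11.16→11) → #1AB00B
24%: (28 − 6.72 = 21.28→21, 189 − 45.36 = 143.64→144, 12 − 2.88 = 9.12→9) → #159009
39%: (28 − 10.92 = 17.08→17, 189 − 73.71 = 115.29→115, 12 − 4.68 = 7.32→7) → #117307
47%: (28 − 13.16 = 14.84→15, 189 − 88.83 = 100.17→100, 12 − 5.64 = 6.36→6) → #0F6406
68%: (28 − 19.04 = 8.96→9, 189 − 128.52 = 60.48→60, 12 − 8.16 = 3.84→4) → #093C04

#1AB00B, #159009, #117307, #0F6406, #093C04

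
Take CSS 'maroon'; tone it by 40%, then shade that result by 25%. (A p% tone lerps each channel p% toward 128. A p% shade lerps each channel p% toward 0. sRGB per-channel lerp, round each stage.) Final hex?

#602626

CSS maroon is rgb(128, 0, 0).
A 40% tone moves each channel 40% toward 128:
  R: 128 + 0.4×(128−128) = 128 + 0 = 128 → 128
  G: 0 + 51.2 = 51.2 → 51
  B: 0 + 0.4×(128−0) = 0 + 51.2 = 51.2 → 51
After the tone: rgb(128, 51, 51) = #803333.
Lerp each channel 25% toward 0:
  R: 128 − 32 = 96 → 96
  G: 51 + 0.25×(0−51) = 51 − 12.75 = 38.25 → 38
  B: 51 − 12.75 = 38.25 → 38
rgb(96, 38, 38) = #602626.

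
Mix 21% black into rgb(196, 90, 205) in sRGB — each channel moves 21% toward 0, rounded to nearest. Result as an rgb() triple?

Lerp each channel 21% toward 0:
  R: 196 − 41.16 = 154.84 → 155
  G: 90 − 18.9 = 71.1 → 71
  B: 205 − 43.05 = 161.95 → 162

rgb(155, 71, 162)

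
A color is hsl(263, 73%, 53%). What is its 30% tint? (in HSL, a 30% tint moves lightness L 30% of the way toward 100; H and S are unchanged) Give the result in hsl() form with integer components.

hsl(263, 73%, 67%)

L moves 30% from 53 toward 100: 53 + 14.1 = 67.1 → 67.
H and S are unchanged.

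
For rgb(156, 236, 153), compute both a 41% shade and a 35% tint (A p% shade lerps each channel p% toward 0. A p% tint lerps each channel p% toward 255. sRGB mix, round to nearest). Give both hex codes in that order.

#5C8B5A, #BFF3BD

41% shade:
  R: 156 + 0.41×(0−156) = 156 − 63.96 = 92.04 → 92
  G: 236 − 96.76 = 139.24 → 139
  B: 153 − 62.73 = 90.27 → 90
  → #5C8B5A
35% tint:
  R: 156 + 0.35×(255−156) = 156 + 34.65 = 190.65 → 191
  G: 236 + 0.35×(255−236) = 236 + 6.65 = 242.65 → 243
  B: 153 + 0.35×(255−153) = 153 + 35.7 = 188.7 → 189
  → #BFF3BD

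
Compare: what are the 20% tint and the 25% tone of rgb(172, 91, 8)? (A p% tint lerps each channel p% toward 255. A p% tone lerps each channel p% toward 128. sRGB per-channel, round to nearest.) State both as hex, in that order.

20% tint:
  R: 172 + 16.6 = 188.6 → 189
  G: 91 + 0.2×(255−91) = 91 + 32.8 = 123.8 → 124
  B: 8 + 49.4 = 57.4 → 57
  → #bd7c39
25% tone:
  R: 172 − 11 = 161 → 161
  G: 91 + 0.25×(128−91) = 91 + 9.25 = 100.25 → 100
  B: 8 + 0.25×(128−8) = 8 + 30 = 38 → 38
  → #a16426

#bd7c39, #a16426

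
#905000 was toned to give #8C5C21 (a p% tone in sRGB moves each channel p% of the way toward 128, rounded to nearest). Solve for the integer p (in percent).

#905000 is rgb(144, 80, 0); #8C5C21 is rgb(140, 92, 33).
On the B channel (widest range): 33 ≈ 0 + (p/100)(128 − 0), so p ≈ 100×(33 − 0)/(128 − 0) = 3300/128 = 25.78.
p = 26 reproduces all three channels after rounding.

26%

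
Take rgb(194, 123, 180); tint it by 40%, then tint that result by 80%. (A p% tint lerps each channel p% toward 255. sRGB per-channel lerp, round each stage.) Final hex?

A 40% tint moves each channel 40% toward 255:
  R: 194 + 0.4×(255−194) = 194 + 24.4 = 218.4 → 218
  G: 123 + 0.4×(255−123) = 123 + 52.8 = 175.8 → 176
  B: 180 + 0.4×(255−180) = 180 + 30 = 210 → 210
After the tint: rgb(218, 176, 210) = #dab0d2.
Per channel, c → c + 0.8(255 − c):
  R: 218 + 0.8×(255−218) = 218 + 29.6 = 247.6 → 248
  G: 176 + 0.8×(255−176) = 176 + 63.2 = 239.2 → 239
  B: 210 + 36 = 246 → 246
rgb(248, 239, 246) = #f8eff6.

#f8eff6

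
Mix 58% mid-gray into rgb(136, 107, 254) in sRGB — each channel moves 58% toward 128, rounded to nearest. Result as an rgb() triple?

rgb(131, 119, 181)

Lerp each channel 58% toward 128:
  R: 136 + 0.58×(128−136) = 136 − 4.64 = 131.36 → 131
  G: 107 + 12.18 = 119.18 → 119
  B: 254 + 0.58×(128−254) = 254 − 73.08 = 180.92 → 181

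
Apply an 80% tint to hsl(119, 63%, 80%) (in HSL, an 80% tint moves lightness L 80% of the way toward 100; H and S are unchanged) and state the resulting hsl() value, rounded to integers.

L moves 80% from 80 toward 100: 80 + 16 = 96 → 96.
H and S are unchanged.

hsl(119, 63%, 96%)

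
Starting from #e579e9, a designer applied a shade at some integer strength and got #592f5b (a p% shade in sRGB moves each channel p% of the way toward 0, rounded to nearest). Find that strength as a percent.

61%

#e579e9 is rgb(229, 121, 233); #592f5b is rgb(89, 47, 91).
On the B channel (widest range): 91 ≈ 233 + (p/100)(0 − 233), so p ≈ 100×(91 − 233)/(0 − 233) = -14200/-233 = 60.94.
p = 61 reproduces all three channels after rounding.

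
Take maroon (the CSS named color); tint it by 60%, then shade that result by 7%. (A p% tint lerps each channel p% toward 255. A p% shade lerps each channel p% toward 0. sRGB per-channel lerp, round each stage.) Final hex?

#BE8E8E

CSS maroon is rgb(128, 0, 0).
Lerp each channel 60% toward 255:
  R: 128 + 0.6×(255−128) = 128 + 76.2 = 204.2 → 204
  G: 0 + 0.6×(255−0) = 0 + 153 = 153 → 153
  B: 0 + 153 = 153 → 153
After the tint: rgb(204, 153, 153) = #CC9999.
A 7% shade moves each channel 7% toward 0:
  R: 204 + 0.07×(0−204) = 204 − 14.28 = 189.72 → 190
  G: 153 + 0.07×(0−153) = 153 − 10.71 = 142.29 → 142
  B: 153 + 0.07×(0−153) = 153 − 10.71 = 142.29 → 142
rgb(190, 142, 142) = #BE8E8E.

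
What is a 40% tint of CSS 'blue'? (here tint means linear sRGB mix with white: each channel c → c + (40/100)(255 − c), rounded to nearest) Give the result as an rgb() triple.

rgb(102, 102, 255)

CSS blue is rgb(0, 0, 255).
A 40% tint moves each channel 40% toward 255:
  R: 0 + 102 = 102 → 102
  G: 0 + 102 = 102 → 102
  B: 255 + 0.4×(255−255) = 255 + 0 = 255 → 255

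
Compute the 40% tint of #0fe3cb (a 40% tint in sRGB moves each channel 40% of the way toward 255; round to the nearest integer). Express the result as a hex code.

#0fe3cb is rgb(15, 227, 203).
Per channel, c → c + 0.4(255 − c):
  R: 15 + 96 = 111 → 111
  G: 227 + 0.4×(255−227) = 227 + 11.2 = 238.2 → 238
  B: 203 + 20.8 = 223.8 → 224
rgb(111, 238, 224) = #6feee0.

#6feee0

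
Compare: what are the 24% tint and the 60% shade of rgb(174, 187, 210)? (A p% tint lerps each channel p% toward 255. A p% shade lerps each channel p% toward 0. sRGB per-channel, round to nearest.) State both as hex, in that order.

#C1CBDD, #464B54

24% tint:
  R: 174 + 0.24×(255−174) = 174 + 19.44 = 193.44 → 193
  G: 187 + 0.24×(255−187) = 187 + 16.32 = 203.32 → 203
  B: 210 + 10.8 = 220.8 → 221
  → #C1CBDD
60% shade:
  R: 174 + 0.6×(0−174) = 174 − 104.4 = 69.6 → 70
  G: 187 + 0.6×(0−187) = 187 − 112.2 = 74.8 → 75
  B: 210 − 126 = 84 → 84
  → #464B54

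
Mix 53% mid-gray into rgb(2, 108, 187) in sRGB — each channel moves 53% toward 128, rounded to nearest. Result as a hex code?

A 53% tone moves each channel 53% toward 128:
  R: 2 + 0.53×(128−2) = 2 + 66.78 = 68.78 → 69
  G: 108 + 0.53×(128−108) = 108 + 10.6 = 118.6 → 119
  B: 187 + 0.53×(128−187) = 187 − 31.27 = 155.73 → 156
rgb(69, 119, 156) = #45779c.

#45779c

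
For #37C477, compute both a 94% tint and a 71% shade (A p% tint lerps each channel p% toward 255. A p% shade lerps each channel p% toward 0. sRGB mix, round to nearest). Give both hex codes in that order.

#37C477 is rgb(55, 196, 119).
94% tint:
  R: 55 + 0.94×(255−55) = 55 + 188 = 243 → 243
  G: 196 + 0.94×(255−196) = 196 + 55.46 = 251.46 → 251
  B: 119 + 127.84 = 246.84 → 247
  → #F3FBF7
71% shade:
  R: 55 − 39.05 = 15.95 → 16
  G: 196 + 0.71×(0−196) = 196 − 139.16 = 56.84 → 57
  B: 119 − 84.49 = 34.51 → 35
  → #103923

#F3FBF7, #103923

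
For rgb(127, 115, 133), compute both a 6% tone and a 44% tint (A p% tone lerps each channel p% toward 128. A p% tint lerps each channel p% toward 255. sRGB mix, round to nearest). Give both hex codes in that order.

#7f7485, #b7b1bb

6% tone:
  R: 127 + 0.06 = 127.06 → 127
  G: 115 + 0.06×(128−115) = 115 + 0.78 = 115.78 → 116
  B: 133 + 0.06×(128−133) = 133 − 0.3 = 132.7 → 133
  → #7f7485
44% tint:
  R: 127 + 56.32 = 183.32 → 183
  G: 115 + 0.44×(255−115) = 115 + 61.6 = 176.6 → 177
  B: 133 + 53.68 = 186.68 → 187
  → #b7b1bb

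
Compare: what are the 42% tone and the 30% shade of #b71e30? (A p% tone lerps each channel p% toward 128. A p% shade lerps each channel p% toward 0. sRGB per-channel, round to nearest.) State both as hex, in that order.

#b71e30 is rgb(183, 30, 48).
42% tone:
  R: 183 − 23.1 = 159.9 → 160
  G: 30 + 0.42×(128−30) = 30 + 41.16 = 71.16 → 71
  B: 48 + 0.42×(128−48) = 48 + 33.6 = 81.6 → 82
  → #a04752
30% shade:
  R: 183 + 0.3×(0−183) = 183 − 54.9 = 128.1 → 128
  G: 30 + 0.3×(0−30) = 30 − 9 = 21 → 21
  B: 48 + 0.3×(0−48) = 48 − 14.4 = 33.6 → 34
  → #801522

#a04752, #801522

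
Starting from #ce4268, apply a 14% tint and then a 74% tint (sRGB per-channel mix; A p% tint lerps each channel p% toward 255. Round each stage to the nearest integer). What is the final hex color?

#ce4268 is rgb(206, 66, 104).
A 14% tint moves each channel 14% toward 255:
  R: 206 + 6.86 = 212.86 → 213
  G: 66 + 26.46 = 92.46 → 92
  B: 104 + 0.14×(255−104) = 104 + 21.14 = 125.14 → 125
After the tint: rgb(213, 92, 125) = #d55c7d.
Lerp each channel 74% toward 255:
  R: 213 + 31.08 = 244.08 → 244
  G: 92 + 120.62 = 212.62 → 213
  B: 125 + 96.2 = 221.2 → 221
rgb(244, 213, 221) = #f4d5dd.

#f4d5dd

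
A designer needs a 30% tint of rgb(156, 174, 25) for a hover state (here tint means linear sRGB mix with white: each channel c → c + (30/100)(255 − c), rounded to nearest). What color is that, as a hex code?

Per channel, c → c + 0.3(255 − c):
  R: 156 + 0.3×(255−156) = 156 + 29.7 = 185.7 → 186
  G: 174 + 0.3×(255−174) = 174 + 24.3 = 198.3 → 198
  B: 25 + 0.3×(255−25) = 25 + 69 = 94 → 94
rgb(186, 198, 94) = #bac65e.

#bac65e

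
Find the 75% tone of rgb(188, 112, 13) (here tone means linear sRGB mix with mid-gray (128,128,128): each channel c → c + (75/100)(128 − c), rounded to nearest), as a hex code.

#8F7C63

Lerp each channel 75% toward 128:
  R: 188 − 45 = 143 → 143
  G: 112 + 0.75×(128−112) = 112 + 12 = 124 → 124
  B: 13 + 0.75×(128−13) = 13 + 86.25 = 99.25 → 99
rgb(143, 124, 99) = #8F7C63.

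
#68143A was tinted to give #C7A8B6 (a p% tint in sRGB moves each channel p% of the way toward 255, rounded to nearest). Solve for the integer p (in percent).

63%

#68143A is rgb(104, 20, 58); #C7A8B6 is rgb(199, 168, 182).
On the G channel (widest range): 168 ≈ 20 + (p/100)(255 − 20), so p ≈ 100×(168 − 20)/(255 − 20) = 14800/235 = 62.98.
p = 63 reproduces all three channels after rounding.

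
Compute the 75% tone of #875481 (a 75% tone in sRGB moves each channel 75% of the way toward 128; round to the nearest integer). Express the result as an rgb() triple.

#875481 is rgb(135, 84, 129).
Lerp each channel 75% toward 128:
  R: 135 + 0.75×(128−135) = 135 − 5.25 = 129.75 → 130
  G: 84 + 33 = 117 → 117
  B: 129 − 0.75 = 128.25 → 128

rgb(130, 117, 128)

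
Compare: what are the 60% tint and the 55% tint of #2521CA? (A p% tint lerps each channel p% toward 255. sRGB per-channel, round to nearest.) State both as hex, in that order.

#A8A6EA, #9D9BE7

#2521CA is rgb(37, 33, 202).
60% tint:
  R: 37 + 130.8 = 167.8 → 168
  G: 33 + 0.6×(255−33) = 33 + 133.2 = 166.2 → 166
  B: 202 + 0.6×(255−202) = 202 + 31.8 = 233.8 → 234
  → #A8A6EA
55% tint:
  R: 37 + 0.55×(255−37) = 37 + 119.9 = 156.9 → 157
  G: 33 + 122.1 = 155.1 → 155
  B: 202 + 0.55×(255−202) = 202 + 29.15 = 231.15 → 231
  → #9D9BE7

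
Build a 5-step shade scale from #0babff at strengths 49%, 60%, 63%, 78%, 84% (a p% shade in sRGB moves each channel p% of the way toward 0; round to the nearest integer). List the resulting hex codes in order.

#065782, #044466, #043f5e, #022638, #021b29

#0babff is rgb(11, 171, 255).
49%: (11 − 5.39 = 5.61→6, 171 − 83.79 = 87.21→87, 255 − 124.95 = 130.05→130) → #065782
60%: (11 − 6.6 = 4.4→4, 171 − 102.6 = 68.4→68, 255 − 153 = 102→102) → #044466
63%: (11 − 6.93 = 4.07→4, 171 − 107.73 = 63.27→63, 255 − 160.65 = 94.35→94) → #043f5e
78%: (11 − 8.58 = 2.42→2, 171 − 133.38 = 37.62→38, 255 − 198.9 = 56.1→56) → #022638
84%: (11 − 9.24 = 1.76→2, 171 − 143.64 = 27.36→27, 255 − 214.2 = 40.8→41) → #021b29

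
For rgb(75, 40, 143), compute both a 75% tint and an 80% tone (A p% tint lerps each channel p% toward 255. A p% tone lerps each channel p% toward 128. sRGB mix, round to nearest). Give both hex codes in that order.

#d2c9e3, #756e83

75% tint:
  R: 75 + 0.75×(255−75) = 75 + 135 = 210 → 210
  G: 40 + 161.25 = 201.25 → 201
  B: 143 + 0.75×(255−143) = 143 + 84 = 227 → 227
  → #d2c9e3
80% tone:
  R: 75 + 42.4 = 117.4 → 117
  G: 40 + 70.4 = 110.4 → 110
  B: 143 − 12 = 131 → 131
  → #756e83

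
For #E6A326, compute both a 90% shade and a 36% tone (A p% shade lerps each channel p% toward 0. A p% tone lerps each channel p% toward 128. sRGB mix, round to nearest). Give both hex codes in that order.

#E6A326 is rgb(230, 163, 38).
90% shade:
  R: 230 − 207 = 23 → 23
  G: 163 + 0.9×(0−163) = 163 − 146.7 = 16.3 → 16
  B: 38 + 0.9×(0−38) = 38 − 34.2 = 3.8 → 4
  → #171004
36% tone:
  R: 230 − 36.72 = 193.28 → 193
  G: 163 + 0.36×(128−163) = 163 − 12.6 = 150.4 → 150
  B: 38 + 32.4 = 70.4 → 70
  → #C19646

#171004, #C19646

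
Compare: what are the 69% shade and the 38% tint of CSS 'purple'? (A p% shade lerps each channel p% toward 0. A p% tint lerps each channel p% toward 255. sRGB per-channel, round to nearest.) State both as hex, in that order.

CSS purple is rgb(128, 0, 128).
69% shade:
  R: 128 + 0.69×(0−128) = 128 − 88.32 = 39.68 → 40
  G: 0 + 0.69×(0−0) = 0 + 0 = 0 → 0
  B: 128 + 0.69×(0−128) = 128 − 88.32 = 39.68 → 40
  → #280028
38% tint:
  R: 128 + 0.38×(255−128) = 128 + 48.26 = 176.26 → 176
  G: 0 + 0.38×(255−0) = 0 + 96.9 = 96.9 → 97
  B: 128 + 0.38×(255−128) = 128 + 48.26 = 176.26 → 176
  → #B061B0

#280028, #B061B0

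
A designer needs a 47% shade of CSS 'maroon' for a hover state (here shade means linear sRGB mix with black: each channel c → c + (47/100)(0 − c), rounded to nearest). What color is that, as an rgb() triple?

rgb(68, 0, 0)

CSS maroon is rgb(128, 0, 0).
Per channel, c → c + 0.47(0 − c):
  R: 128 − 60.16 = 67.84 → 68
  G: 0 + 0.47×(0−0) = 0 + 0 = 0 → 0
  B: 0 + 0.47×(0−0) = 0 + 0 = 0 → 0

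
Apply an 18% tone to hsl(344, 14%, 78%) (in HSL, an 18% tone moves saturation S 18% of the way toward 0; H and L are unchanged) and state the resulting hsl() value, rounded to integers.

S moves 18% from 14 toward 0: 14 − 2.52 = 11.48 → 11.
H and L are unchanged.

hsl(344, 11%, 78%)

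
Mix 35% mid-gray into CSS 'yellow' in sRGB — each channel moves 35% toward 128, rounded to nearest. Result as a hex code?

#d3d32d

CSS yellow is rgb(255, 255, 0).
Per channel, c → c + 0.35(128 − c):
  R: 255 − 44.45 = 210.55 → 211
  G: 255 − 44.45 = 210.55 → 211
  B: 0 + 0.35×(128−0) = 0 + 44.8 = 44.8 → 45
rgb(211, 211, 45) = #d3d32d.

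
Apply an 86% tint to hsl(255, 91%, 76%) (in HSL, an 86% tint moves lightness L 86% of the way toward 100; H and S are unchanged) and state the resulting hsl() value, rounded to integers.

hsl(255, 91%, 97%)

L moves 86% from 76 toward 100: 76 + 20.64 = 96.64 → 97.
H and S are unchanged.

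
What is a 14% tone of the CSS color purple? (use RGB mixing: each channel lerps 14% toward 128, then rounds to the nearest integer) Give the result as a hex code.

CSS purple is rgb(128, 0, 128).
Per channel, c → c + 0.14(128 − c):
  R: 128 + 0 = 128 → 128
  G: 0 + 17.92 = 17.92 → 18
  B: 128 + 0 = 128 → 128
rgb(128, 18, 128) = #801280.

#801280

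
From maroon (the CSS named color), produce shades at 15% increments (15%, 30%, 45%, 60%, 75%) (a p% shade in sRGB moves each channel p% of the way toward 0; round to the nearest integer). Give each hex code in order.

#6D0000, #5A0000, #460000, #330000, #200000

CSS maroon is rgb(128, 0, 0).
15%: (128 − 19.2 = 108.8→109, 0→0, 0→0) → #6D0000
30%: (128 − 38.4 = 89.6→90, 0→0, 0→0) → #5A0000
45%: (128 − 57.6 = 70.4→70, 0→0, 0→0) → #460000
60%: (128 − 76.8 = 51.2→51, 0→0, 0→0) → #330000
75%: (128 − 96 = 32→32, 0→0, 0→0) → #200000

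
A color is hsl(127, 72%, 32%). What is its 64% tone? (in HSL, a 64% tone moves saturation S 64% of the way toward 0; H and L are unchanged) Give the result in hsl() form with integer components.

hsl(127, 26%, 32%)

S moves 64% from 72 toward 0: 72 − 46.08 = 25.92 → 26.
H and L are unchanged.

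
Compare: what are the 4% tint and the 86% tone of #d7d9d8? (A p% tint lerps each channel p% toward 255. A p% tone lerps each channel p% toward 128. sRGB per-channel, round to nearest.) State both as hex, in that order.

#d9dbda, #8c8c8c

#d7d9d8 is rgb(215, 217, 216).
4% tint:
  R: 215 + 0.04×(255−215) = 215 + 1.6 = 216.6 → 217
  G: 217 + 0.04×(255−217) = 217 + 1.52 = 218.52 → 219
  B: 216 + 0.04×(255−216) = 216 + 1.56 = 217.56 → 218
  → #d9dbda
86% tone:
  R: 215 + 0.86×(128−215) = 215 − 74.82 = 140.18 → 140
  G: 217 + 0.86×(128−217) = 217 − 76.54 = 140.46 → 140
  B: 216 + 0.86×(128−216) = 216 − 75.68 = 140.32 → 140
  → #8c8c8c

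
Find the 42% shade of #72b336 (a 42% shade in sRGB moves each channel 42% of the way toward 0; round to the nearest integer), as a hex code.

#42681f

#72b336 is rgb(114, 179, 54).
Lerp each channel 42% toward 0:
  R: 114 − 47.88 = 66.12 → 66
  G: 179 − 75.18 = 103.82 → 104
  B: 54 + 0.42×(0−54) = 54 − 22.68 = 31.32 → 31
rgb(66, 104, 31) = #42681f.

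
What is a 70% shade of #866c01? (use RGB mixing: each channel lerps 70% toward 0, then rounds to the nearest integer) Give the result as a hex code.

#282000

#866c01 is rgb(134, 108, 1).
Per channel, c → c + 0.7(0 − c):
  R: 134 − 93.8 = 40.2 → 40
  G: 108 − 75.6 = 32.4 → 32
  B: 1 + 0.7×(0−1) = 1 − 0.7 = 0.3 → 0
rgb(40, 32, 0) = #282000.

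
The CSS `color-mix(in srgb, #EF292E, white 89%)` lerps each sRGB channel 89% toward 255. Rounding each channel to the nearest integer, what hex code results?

#EF292E is rgb(239, 41, 46).
Lerp each channel 89% toward 255:
  R: 239 + 0.89×(255−239) = 239 + 14.24 = 253.24 → 253
  G: 41 + 190.46 = 231.46 → 231
  B: 46 + 186.01 = 232.01 → 232
rgb(253, 231, 232) = #FDE7E8.

#FDE7E8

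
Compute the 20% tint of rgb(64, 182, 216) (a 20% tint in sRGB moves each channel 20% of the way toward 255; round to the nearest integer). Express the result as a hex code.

#66C5E0

Per channel, c → c + 0.2(255 − c):
  R: 64 + 38.2 = 102.2 → 102
  G: 182 + 0.2×(255−182) = 182 + 14.6 = 196.6 → 197
  B: 216 + 7.8 = 223.8 → 224
rgb(102, 197, 224) = #66C5E0.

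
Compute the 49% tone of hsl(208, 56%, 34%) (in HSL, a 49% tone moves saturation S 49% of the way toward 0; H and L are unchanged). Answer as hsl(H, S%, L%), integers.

hsl(208, 29%, 34%)

S moves 49% from 56 toward 0: 56 − 27.44 = 28.56 → 29.
H and L are unchanged.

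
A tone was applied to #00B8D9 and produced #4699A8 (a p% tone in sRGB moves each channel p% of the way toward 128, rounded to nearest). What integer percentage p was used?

#00B8D9 is rgb(0, 184, 217); #4699A8 is rgb(70, 153, 168).
On the R channel (widest range): 70 ≈ 0 + (p/100)(128 − 0), so p ≈ 100×(70 − 0)/(128 − 0) = 7000/128 = 54.69.
p = 55 reproduces all three channels after rounding.

55%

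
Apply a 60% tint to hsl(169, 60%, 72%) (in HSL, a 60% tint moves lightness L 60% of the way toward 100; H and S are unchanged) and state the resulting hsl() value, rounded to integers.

hsl(169, 60%, 89%)

L moves 60% from 72 toward 100: 72 + 16.8 = 88.8 → 89.
H and S are unchanged.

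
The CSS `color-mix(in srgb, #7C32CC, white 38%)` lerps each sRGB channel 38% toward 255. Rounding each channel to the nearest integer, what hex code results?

#7C32CC is rgb(124, 50, 204).
Lerp each channel 38% toward 255:
  R: 124 + 0.38×(255−124) = 124 + 49.78 = 173.78 → 174
  G: 50 + 0.38×(255−50) = 50 + 77.9 = 127.9 → 128
  B: 204 + 19.38 = 223.38 → 223
rgb(174, 128, 223) = #AE80DF.

#AE80DF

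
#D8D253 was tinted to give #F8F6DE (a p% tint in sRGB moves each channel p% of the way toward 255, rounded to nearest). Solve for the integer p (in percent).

81%

#D8D253 is rgb(216, 210, 83); #F8F6DE is rgb(248, 246, 222).
On the B channel (widest range): 222 ≈ 83 + (p/100)(255 − 83), so p ≈ 100×(222 − 83)/(255 − 83) = 13900/172 = 80.81.
p = 81 reproduces all three channels after rounding.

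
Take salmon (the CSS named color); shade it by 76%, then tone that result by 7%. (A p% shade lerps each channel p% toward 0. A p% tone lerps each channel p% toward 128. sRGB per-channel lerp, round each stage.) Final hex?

CSS salmon is rgb(250, 128, 114).
A 76% shade moves each channel 76% toward 0:
  R: 250 + 0.76×(0−250) = 250 − 190 = 60 → 60
  G: 128 − 97.28 = 30.72 → 31
  B: 114 + 0.76×(0−114) = 114 − 86.64 = 27.36 → 27
After the shade: rgb(60, 31, 27) = #3c1f1b.
A 7% tone moves each channel 7% toward 128:
  R: 60 + 0.07×(128−60) = 60 + 4.76 = 64.76 → 65
  G: 31 + 0.07×(128−31) = 31 + 6.79 = 37.79 → 38
  B: 27 + 7.07 = 34.07 → 34
rgb(65, 38, 34) = #412622.

#412622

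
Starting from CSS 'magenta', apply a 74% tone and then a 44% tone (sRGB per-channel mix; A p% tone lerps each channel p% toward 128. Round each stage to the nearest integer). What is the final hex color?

#926e92

CSS magenta is rgb(255, 0, 255).
A 74% tone moves each channel 74% toward 128:
  R: 255 + 0.74×(128−255) = 255 − 93.98 = 161.02 → 161
  G: 0 + 94.72 = 94.72 → 95
  B: 255 + 0.74×(128−255) = 255 − 93.98 = 161.02 → 161
After the tone: rgb(161, 95, 161) = #a15fa1.
A 44% tone moves each channel 44% toward 128:
  R: 161 − 14.52 = 146.48 → 146
  G: 95 + 14.52 = 109.52 → 110
  B: 161 + 0.44×(128−161) = 161 − 14.52 = 146.48 → 146
rgb(146, 110, 146) = #926e92.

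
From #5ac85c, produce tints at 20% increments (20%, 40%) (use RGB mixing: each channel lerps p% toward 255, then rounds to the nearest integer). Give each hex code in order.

#5ac85c is rgb(90, 200, 92).
20%: (90 + 33 = 123→123, 200 + 11 = 211→211, 92 + 32.6 = 124.6→125) → #7bd37d
40%: (90 + 66 = 156→156, 200 + 22 = 222→222, 92 + 65.2 = 157.2→157) → #9cde9d

#7bd37d, #9cde9d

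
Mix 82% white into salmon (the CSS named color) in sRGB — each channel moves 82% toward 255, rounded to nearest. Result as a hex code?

CSS salmon is rgb(250, 128, 114).
Per channel, c → c + 0.82(255 − c):
  R: 250 + 4.1 = 254.1 → 254
  G: 128 + 0.82×(255−128) = 128 + 104.14 = 232.14 → 232
  B: 114 + 115.62 = 229.62 → 230
rgb(254, 232, 230) = #fee8e6.

#fee8e6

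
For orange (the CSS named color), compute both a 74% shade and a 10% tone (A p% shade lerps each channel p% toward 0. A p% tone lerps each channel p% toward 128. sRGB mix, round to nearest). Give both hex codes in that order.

#422b00, #f2a10d

CSS orange is rgb(255, 165, 0).
74% shade:
  R: 255 − 188.7 = 66.3 → 66
  G: 165 + 0.74×(0−165) = 165 − 122.1 = 42.9 → 43
  B: 0 + 0.74×(0−0) = 0 + 0 = 0 → 0
  → #422b00
10% tone:
  R: 255 + 0.1×(128−255) = 255 − 12.7 = 242.3 → 242
  G: 165 − 3.7 = 161.3 → 161
  B: 0 + 12.8 = 12.8 → 13
  → #f2a10d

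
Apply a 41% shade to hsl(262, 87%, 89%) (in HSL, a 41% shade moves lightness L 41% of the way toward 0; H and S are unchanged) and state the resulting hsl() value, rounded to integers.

hsl(262, 87%, 53%)

L moves 41% from 89 toward 0: 89 − 36.49 = 52.51 → 53.
H and S are unchanged.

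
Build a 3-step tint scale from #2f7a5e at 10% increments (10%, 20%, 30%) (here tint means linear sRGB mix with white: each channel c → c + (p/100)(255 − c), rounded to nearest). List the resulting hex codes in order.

#2f7a5e is rgb(47, 122, 94).
10%: (47 + 20.8 = 67.8→68, 122 + 13.3 = 135.3→135, 94 + 16.1 = 110.1→110) → #44876e
20%: (47 + 41.6 = 88.6→89, 122 + 26.6 = 148.6→149, 94 + 32.2 = 126.2→126) → #59957e
30%: (47 + 62.4 = 109.4→109, 122 + 39.9 = 161.9→162, 94 + 48.3 = 142.3→142) → #6da28e

#44876e, #59957e, #6da28e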